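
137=137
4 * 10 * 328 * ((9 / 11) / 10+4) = 53553.45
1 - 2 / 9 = 7 / 9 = 0.78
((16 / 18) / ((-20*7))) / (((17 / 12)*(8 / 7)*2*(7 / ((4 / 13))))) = -2 / 23205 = -0.00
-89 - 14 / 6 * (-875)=5858 / 3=1952.67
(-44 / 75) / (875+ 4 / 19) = -836 / 1247175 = -0.00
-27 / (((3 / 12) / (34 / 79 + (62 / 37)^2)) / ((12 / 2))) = -226943856 / 108151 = -2098.40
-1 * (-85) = 85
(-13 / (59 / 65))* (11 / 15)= -1859 / 177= -10.50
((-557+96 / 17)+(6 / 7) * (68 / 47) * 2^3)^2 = 9170170876441 / 31281649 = 293148.58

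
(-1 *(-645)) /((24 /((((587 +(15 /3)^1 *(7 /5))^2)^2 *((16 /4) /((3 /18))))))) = 80298141667920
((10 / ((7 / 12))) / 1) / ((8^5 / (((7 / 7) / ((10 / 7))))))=3 / 8192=0.00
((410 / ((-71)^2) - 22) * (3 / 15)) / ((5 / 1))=-110492 / 126025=-0.88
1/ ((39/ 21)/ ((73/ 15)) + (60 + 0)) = 511/ 30855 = 0.02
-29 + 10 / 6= -82 / 3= -27.33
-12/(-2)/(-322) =-3/161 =-0.02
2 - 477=-475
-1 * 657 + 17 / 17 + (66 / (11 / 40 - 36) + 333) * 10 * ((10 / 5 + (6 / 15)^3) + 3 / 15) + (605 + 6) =266233197 / 35725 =7452.29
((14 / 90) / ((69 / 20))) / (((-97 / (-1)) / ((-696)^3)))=-349640704 / 2231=-156719.28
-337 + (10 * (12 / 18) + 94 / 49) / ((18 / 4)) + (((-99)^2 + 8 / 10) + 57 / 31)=1941667487 / 205065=9468.55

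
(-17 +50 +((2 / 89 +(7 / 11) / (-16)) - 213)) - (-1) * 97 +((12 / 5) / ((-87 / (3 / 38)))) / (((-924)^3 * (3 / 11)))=-83.02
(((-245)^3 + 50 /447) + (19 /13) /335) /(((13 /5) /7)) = -200397349035674 /5061381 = -39593413.15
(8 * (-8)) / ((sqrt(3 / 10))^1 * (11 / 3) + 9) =-17280 / 2309 + 704 * sqrt(30) / 2309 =-5.81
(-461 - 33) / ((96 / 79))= -19513 / 48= -406.52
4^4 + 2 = 258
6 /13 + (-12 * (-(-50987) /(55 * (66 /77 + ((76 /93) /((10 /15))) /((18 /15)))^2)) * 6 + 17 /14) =-283130617302073 /14972247290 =-18910.36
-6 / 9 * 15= -10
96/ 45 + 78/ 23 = 1906/ 345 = 5.52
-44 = -44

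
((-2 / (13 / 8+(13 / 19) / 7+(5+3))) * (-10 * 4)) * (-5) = -85120 / 2069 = -41.14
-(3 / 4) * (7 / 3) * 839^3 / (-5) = 4134128033 / 20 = 206706401.65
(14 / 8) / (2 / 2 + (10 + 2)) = 7 / 52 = 0.13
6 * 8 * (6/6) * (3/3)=48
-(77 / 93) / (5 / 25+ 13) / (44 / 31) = -0.04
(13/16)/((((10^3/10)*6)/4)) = 13/2400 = 0.01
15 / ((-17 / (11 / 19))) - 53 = -17284 / 323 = -53.51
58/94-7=-300/47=-6.38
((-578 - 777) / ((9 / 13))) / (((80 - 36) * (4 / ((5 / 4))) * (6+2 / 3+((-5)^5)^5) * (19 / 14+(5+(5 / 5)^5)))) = 123305 / 19449234008789062064928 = 0.00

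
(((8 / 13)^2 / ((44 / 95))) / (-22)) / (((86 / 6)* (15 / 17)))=-0.00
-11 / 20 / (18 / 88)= -121 / 45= -2.69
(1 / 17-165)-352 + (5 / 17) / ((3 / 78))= -509.29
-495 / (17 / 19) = -9405 / 17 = -553.24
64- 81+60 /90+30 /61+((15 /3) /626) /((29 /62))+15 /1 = -1369493 /1661091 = -0.82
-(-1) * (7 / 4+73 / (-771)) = 5105 / 3084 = 1.66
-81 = -81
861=861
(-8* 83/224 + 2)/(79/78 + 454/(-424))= 55809/3353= 16.64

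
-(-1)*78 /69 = 26 /23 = 1.13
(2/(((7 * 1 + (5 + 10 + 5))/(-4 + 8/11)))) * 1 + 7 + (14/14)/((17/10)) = 4121/561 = 7.35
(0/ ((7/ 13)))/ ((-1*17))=0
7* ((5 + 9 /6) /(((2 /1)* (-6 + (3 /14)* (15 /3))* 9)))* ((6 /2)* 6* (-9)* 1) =83.09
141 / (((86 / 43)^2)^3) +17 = 1229 / 64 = 19.20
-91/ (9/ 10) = -910/ 9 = -101.11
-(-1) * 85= 85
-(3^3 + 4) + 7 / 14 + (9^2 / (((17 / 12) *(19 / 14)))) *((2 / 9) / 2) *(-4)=-31799 / 646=-49.22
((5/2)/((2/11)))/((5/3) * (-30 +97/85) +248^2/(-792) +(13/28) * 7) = -92565/824701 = -0.11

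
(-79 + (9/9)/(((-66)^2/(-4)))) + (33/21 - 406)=-3685183/7623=-483.43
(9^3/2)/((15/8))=972/5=194.40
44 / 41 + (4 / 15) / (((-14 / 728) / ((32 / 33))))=-251116 / 20295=-12.37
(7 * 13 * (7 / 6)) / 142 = 0.75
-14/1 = -14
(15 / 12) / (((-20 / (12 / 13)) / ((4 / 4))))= -3 / 52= -0.06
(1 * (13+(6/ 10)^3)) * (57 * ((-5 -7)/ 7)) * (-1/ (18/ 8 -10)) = -645696/ 3875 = -166.63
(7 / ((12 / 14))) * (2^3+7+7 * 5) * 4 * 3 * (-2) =-9800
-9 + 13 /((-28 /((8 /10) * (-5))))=-50 /7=-7.14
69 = 69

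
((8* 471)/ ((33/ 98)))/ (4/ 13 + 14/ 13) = 800072/ 99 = 8081.54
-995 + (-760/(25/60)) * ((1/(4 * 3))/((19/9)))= -1067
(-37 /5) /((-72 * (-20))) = -0.01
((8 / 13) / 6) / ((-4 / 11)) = -11 / 39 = -0.28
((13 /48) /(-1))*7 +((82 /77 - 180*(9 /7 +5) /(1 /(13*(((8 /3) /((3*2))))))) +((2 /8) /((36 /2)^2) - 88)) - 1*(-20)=-82402907 /12474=-6605.97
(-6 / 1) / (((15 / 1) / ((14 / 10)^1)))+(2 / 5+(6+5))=271 / 25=10.84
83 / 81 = 1.02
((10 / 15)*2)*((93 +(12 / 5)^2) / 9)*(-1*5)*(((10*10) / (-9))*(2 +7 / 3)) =855920 / 243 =3522.30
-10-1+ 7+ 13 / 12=-35 / 12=-2.92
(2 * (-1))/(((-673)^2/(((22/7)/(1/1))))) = -44/3170503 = -0.00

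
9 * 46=414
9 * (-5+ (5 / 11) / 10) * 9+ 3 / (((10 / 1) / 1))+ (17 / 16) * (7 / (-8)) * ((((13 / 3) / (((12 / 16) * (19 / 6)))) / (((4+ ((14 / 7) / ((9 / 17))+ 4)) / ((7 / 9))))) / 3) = -6397188491 / 15950880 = -401.06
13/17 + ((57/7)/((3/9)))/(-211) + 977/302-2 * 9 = -107040243/7582918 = -14.12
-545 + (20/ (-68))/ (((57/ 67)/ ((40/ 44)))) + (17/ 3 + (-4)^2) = -1860520/ 3553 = -523.65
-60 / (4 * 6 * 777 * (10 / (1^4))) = -1 / 3108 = -0.00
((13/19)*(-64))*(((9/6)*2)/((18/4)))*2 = -3328/57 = -58.39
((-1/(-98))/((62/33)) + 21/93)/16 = 1405/97216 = 0.01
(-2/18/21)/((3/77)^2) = -847/243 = -3.49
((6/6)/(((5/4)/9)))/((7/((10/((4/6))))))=108/7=15.43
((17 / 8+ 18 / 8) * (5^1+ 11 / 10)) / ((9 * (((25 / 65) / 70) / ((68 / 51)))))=38857 / 54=719.57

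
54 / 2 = 27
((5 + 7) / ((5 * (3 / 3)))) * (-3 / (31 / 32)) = -1152 / 155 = -7.43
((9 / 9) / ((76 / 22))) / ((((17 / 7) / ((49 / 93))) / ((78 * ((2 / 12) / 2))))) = 49049 / 120156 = 0.41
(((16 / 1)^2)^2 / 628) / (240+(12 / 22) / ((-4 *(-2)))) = 720896 / 1658391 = 0.43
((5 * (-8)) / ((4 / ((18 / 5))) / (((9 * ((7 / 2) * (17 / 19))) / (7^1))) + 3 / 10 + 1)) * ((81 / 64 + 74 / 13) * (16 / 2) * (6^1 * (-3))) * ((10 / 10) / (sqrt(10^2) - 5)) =1434861540 / 282113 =5086.12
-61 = -61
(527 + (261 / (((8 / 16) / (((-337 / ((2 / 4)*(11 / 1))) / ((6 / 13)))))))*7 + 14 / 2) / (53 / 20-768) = 106603680 / 168377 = 633.12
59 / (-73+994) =59 / 921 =0.06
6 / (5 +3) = 0.75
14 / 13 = 1.08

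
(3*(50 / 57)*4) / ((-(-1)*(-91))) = -200 / 1729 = -0.12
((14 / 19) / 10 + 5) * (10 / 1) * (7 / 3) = 6748 / 57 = 118.39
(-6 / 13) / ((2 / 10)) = -30 / 13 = -2.31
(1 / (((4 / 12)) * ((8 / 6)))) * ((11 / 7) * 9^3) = 72171 / 28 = 2577.54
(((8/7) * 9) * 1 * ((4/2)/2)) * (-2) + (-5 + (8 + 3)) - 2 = -116/7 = -16.57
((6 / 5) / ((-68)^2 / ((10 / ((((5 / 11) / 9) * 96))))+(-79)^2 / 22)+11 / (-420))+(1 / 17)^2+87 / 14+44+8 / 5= 29940164299 / 578084388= 51.79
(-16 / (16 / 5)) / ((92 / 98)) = -245 / 46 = -5.33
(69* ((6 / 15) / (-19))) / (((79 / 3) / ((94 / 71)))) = -38916 / 532855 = -0.07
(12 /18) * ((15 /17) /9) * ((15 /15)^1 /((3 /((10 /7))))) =100 /3213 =0.03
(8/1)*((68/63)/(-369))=-544/23247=-0.02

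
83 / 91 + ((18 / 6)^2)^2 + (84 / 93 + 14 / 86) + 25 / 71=717682578 / 8612513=83.33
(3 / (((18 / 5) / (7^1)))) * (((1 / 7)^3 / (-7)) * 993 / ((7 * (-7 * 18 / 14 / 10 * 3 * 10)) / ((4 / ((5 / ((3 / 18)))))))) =331 / 194481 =0.00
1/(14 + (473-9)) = 1/478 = 0.00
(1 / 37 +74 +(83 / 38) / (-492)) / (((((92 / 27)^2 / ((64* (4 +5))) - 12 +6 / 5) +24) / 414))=115905439672785 / 50000670427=2318.08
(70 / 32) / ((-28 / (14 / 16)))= -35 / 512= -0.07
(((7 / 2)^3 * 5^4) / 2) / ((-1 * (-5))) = 42875 / 16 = 2679.69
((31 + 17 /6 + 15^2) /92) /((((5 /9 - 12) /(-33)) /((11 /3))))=563739 /18952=29.75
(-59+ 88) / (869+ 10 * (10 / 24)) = 174 / 5239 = 0.03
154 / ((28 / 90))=495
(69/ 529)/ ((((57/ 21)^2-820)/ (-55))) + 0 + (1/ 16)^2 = 995199/ 78151424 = 0.01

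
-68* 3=-204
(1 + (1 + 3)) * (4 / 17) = 20 / 17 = 1.18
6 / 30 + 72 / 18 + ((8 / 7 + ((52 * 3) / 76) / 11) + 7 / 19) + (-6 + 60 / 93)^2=243032563 / 7029715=34.57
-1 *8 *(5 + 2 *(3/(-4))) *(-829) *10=232120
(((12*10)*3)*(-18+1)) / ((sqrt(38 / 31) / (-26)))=79560*sqrt(1178) / 19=143718.88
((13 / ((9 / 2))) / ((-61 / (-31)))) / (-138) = -403 / 37881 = -0.01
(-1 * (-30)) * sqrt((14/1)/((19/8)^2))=240 * sqrt(14)/19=47.26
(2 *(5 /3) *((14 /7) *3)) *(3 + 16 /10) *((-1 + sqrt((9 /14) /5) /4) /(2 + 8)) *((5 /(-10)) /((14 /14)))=23 /5 - 69 *sqrt(70) /1400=4.19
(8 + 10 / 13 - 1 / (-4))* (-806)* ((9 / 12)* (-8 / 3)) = 14539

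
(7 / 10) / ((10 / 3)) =21 / 100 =0.21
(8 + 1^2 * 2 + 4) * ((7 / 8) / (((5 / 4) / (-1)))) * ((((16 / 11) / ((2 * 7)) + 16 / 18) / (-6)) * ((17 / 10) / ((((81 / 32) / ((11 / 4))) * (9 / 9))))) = 163744 / 54675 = 2.99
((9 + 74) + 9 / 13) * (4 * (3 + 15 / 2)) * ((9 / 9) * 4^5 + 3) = 3609984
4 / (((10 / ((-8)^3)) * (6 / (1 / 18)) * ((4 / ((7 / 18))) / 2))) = -448 / 1215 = -0.37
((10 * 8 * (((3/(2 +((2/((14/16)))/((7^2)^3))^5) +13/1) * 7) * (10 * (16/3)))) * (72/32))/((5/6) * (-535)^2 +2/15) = 3691209337436637632716405127368560000/903562006706088872029175598206433433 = 4.09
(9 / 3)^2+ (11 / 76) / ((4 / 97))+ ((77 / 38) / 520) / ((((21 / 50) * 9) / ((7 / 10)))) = 667465 / 53352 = 12.51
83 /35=2.37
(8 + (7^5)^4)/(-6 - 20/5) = -79792266297612009/10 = -7979226629761200.90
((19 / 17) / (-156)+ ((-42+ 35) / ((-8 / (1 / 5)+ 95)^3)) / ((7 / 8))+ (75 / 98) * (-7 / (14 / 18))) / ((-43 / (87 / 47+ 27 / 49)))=0.39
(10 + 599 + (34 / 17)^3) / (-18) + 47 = 229 / 18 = 12.72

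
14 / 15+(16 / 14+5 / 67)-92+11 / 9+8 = -1701632 / 21105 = -80.63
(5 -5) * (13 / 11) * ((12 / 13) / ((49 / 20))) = 0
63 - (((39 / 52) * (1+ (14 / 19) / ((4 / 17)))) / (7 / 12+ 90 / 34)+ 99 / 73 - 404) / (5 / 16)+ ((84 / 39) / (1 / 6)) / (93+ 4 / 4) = 3765590851229 / 2792370815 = 1348.53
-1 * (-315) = 315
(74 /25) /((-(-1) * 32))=0.09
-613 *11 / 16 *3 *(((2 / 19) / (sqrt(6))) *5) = -33715 *sqrt(6) / 304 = -271.66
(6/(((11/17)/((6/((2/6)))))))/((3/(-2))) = -1224/11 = -111.27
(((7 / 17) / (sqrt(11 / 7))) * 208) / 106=728 * sqrt(77) / 9911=0.64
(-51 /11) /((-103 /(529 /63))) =8993 /23793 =0.38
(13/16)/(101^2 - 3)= 13/163168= 0.00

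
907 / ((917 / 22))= 19954 / 917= 21.76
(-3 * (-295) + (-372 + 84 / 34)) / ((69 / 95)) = 12065 / 17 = 709.71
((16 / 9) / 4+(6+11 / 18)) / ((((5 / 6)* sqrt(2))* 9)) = 127* sqrt(2) / 270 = 0.67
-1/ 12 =-0.08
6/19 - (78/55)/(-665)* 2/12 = 11563/36575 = 0.32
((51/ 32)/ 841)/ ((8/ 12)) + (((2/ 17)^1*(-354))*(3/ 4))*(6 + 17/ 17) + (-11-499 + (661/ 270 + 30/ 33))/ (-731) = -12734413106137/ 58427835840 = -217.95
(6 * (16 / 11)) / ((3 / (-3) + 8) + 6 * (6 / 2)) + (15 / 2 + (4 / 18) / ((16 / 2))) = 77981 / 9900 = 7.88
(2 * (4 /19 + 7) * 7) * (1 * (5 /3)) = 9590 /57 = 168.25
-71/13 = -5.46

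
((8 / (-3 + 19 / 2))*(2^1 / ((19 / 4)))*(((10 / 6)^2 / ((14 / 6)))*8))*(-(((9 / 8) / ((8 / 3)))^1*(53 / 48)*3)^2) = -17064675 / 1770496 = -9.64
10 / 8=5 / 4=1.25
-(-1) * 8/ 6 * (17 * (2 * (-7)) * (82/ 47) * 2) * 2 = -312256/ 141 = -2214.58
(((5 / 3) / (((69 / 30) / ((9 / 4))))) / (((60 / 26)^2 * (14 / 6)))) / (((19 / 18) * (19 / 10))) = 7605 / 116242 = 0.07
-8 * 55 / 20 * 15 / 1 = -330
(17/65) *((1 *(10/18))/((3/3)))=17/117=0.15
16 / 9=1.78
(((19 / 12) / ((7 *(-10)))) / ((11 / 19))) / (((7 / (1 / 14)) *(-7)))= 361 / 6338640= 0.00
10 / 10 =1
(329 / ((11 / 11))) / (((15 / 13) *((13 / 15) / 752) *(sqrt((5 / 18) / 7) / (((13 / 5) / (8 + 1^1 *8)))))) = 603057 *sqrt(70) / 25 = 201821.47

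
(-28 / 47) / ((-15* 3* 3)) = 28 / 6345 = 0.00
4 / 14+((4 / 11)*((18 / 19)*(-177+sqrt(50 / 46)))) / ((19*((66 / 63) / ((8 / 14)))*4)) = -46450 / 305767+540*sqrt(23) / 1004663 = -0.15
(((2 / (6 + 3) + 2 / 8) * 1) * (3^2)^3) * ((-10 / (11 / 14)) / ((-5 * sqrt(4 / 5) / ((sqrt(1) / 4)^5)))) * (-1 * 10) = -48195 * sqrt(5) / 11264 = -9.57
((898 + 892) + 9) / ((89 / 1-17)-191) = -257 / 17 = -15.12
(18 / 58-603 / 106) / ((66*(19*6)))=-167 / 233624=-0.00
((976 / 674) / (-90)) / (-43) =244 / 652095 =0.00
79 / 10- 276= -2681 / 10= -268.10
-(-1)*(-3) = -3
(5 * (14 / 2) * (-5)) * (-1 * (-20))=-3500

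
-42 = -42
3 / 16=0.19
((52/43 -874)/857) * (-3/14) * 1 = 56295/257957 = 0.22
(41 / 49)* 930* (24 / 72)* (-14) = -25420 / 7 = -3631.43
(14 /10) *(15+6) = 147 /5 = 29.40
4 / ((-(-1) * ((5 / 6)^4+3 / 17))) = 88128 / 14513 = 6.07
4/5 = 0.80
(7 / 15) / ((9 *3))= 7 / 405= 0.02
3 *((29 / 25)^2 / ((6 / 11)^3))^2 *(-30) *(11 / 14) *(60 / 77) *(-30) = 1252991435641 / 11025000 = 113650.02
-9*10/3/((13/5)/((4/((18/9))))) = -300/13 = -23.08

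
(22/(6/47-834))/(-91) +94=167624701/1783236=94.00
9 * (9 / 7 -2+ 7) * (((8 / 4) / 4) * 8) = 1584 / 7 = 226.29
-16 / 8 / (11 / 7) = -14 / 11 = -1.27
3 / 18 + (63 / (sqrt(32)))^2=11923 / 96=124.20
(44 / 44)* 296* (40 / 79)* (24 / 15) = 18944 / 79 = 239.80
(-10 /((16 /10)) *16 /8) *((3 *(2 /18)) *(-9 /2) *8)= 150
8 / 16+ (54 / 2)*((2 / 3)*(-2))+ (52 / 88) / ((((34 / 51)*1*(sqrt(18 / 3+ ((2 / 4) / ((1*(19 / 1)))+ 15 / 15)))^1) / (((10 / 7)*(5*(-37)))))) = -12025*sqrt(10146) / 13706 - 71 / 2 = -123.87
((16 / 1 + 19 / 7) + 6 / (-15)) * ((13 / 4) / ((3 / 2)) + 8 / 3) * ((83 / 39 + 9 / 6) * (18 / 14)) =5260687 / 12740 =412.93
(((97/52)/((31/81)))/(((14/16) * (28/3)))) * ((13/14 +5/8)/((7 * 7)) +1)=66729501/108371536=0.62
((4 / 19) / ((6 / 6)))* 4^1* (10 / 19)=160 / 361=0.44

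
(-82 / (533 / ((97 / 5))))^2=37636 / 4225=8.91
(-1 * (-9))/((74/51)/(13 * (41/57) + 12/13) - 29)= -388263/1244977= -0.31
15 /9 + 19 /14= 127 /42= 3.02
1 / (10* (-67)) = -1 / 670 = -0.00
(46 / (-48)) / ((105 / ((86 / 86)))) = -23 / 2520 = -0.01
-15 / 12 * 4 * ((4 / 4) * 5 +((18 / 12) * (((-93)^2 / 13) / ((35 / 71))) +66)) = -1906847 / 182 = -10477.18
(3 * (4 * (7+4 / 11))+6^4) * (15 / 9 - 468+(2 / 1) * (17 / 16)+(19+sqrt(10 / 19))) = -13559265 / 22+15228 * sqrt(190) / 209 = -615325.90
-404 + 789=385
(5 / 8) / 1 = 5 / 8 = 0.62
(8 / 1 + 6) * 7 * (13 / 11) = 1274 / 11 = 115.82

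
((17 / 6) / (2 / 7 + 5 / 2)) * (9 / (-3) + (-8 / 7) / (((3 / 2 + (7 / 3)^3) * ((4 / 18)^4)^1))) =-1095106 / 29913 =-36.61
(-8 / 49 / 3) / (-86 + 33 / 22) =16 / 24843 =0.00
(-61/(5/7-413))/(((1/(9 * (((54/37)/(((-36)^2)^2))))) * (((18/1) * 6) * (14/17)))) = 1037/79712335872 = 0.00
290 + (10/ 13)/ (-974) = 1835985/ 6331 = 290.00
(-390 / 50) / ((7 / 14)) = -78 / 5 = -15.60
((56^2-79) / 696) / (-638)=-1019 / 148016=-0.01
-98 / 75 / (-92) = 49 / 3450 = 0.01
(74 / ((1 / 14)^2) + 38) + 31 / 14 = 203619 / 14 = 14544.21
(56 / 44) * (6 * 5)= 420 / 11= 38.18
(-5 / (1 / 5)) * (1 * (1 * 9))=-225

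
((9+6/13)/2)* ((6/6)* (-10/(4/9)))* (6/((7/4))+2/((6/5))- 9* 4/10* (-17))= -7056.62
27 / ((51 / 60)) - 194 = -2758 / 17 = -162.24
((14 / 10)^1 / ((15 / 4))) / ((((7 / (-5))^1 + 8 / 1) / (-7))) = -196 / 495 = -0.40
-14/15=-0.93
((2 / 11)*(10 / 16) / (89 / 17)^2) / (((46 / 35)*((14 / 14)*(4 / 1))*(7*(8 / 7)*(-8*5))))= -10115 / 4104218624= -0.00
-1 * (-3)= 3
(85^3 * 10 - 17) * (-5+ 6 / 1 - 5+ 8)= 24564932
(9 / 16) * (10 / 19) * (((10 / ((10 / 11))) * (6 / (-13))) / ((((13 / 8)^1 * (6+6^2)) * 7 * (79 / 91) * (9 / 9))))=-495 / 136591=-0.00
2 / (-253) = -2 / 253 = -0.01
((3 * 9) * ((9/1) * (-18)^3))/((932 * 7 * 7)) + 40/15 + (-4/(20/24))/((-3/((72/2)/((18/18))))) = 5006558/171255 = 29.23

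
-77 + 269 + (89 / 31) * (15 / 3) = 6397 / 31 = 206.35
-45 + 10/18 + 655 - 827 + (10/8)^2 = -30943/144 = -214.88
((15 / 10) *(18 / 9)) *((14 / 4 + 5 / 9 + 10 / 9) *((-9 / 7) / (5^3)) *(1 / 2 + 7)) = -837 / 700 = -1.20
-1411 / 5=-282.20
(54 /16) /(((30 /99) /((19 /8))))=16929 /640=26.45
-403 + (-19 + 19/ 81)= -34163/ 81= -421.77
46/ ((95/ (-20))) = -184/ 19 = -9.68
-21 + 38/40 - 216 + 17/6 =-13993/60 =-233.22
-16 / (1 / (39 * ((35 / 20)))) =-1092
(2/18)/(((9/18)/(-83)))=-166/9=-18.44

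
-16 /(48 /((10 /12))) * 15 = -4.17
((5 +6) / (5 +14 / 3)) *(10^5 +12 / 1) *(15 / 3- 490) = -55196277.93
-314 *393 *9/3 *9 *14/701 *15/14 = -49977810/701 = -71295.02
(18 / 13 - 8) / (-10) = 43 / 65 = 0.66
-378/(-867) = 126/289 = 0.44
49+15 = 64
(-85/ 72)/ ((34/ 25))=-125/ 144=-0.87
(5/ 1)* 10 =50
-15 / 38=-0.39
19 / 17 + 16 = 291 / 17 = 17.12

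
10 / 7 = 1.43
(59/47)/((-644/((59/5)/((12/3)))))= -3481/605360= -0.01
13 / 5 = 2.60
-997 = -997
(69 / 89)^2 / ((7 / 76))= 361836 / 55447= 6.53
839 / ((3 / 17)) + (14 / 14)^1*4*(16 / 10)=4760.73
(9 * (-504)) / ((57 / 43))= -3421.89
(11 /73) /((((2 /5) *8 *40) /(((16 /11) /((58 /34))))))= 17 /16936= 0.00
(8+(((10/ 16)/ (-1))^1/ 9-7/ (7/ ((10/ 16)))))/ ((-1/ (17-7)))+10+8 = -991/ 18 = -55.06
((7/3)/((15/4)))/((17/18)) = 0.66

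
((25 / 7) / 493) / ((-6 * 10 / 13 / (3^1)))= -0.00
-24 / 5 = -4.80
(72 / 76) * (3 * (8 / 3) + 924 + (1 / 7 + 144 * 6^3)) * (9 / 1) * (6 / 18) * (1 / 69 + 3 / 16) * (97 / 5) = 43657349787 / 122360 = 356794.29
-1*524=-524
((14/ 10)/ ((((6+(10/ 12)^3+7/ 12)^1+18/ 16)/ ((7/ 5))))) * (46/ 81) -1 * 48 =-3212984/ 67125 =-47.87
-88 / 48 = -11 / 6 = -1.83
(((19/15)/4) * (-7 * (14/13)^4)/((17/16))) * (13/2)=-10218656/560235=-18.24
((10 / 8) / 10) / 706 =1 / 5648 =0.00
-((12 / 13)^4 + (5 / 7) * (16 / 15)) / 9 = -892432 / 5398029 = -0.17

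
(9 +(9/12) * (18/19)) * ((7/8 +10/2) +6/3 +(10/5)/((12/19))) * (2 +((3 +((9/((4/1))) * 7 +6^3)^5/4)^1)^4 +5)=7157241448088592056716237332188861705528258749516627174193948115/85568392920039424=83643518404941599955511250000000000000000000000.00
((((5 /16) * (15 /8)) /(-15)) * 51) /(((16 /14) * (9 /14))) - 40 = -65605 /1536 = -42.71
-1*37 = -37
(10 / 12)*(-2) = -5 / 3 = -1.67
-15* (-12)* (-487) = -87660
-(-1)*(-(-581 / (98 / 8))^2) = -110224 / 49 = -2249.47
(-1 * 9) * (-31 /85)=279 /85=3.28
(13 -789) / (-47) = 776 / 47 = 16.51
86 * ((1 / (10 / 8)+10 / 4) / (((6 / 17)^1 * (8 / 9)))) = 72369 / 80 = 904.61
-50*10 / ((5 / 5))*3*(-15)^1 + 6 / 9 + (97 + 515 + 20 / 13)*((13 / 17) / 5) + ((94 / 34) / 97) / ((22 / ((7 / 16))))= 196724007047 / 8706720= 22594.50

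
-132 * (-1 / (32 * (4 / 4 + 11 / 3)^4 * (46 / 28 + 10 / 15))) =8019 / 2129344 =0.00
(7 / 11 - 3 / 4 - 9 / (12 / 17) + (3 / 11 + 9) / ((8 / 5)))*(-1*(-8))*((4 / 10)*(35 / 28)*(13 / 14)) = -4043 / 154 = -26.25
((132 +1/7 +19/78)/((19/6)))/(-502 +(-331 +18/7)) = -72283/1435811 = -0.05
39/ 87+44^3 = 2470349/ 29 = 85184.45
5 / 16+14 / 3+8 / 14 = 1865 / 336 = 5.55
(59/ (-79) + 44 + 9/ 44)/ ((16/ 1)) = 151059/ 55616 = 2.72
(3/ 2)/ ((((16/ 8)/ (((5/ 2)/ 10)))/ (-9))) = -27/ 16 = -1.69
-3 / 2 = -1.50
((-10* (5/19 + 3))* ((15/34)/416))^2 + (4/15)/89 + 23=138618118297279/6025775957760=23.00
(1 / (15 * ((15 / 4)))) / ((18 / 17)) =34 / 2025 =0.02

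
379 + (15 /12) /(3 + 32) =10613 /28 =379.04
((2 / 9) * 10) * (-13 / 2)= -130 / 9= -14.44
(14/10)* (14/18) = 49/45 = 1.09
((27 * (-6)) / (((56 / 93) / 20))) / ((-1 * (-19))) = -37665 / 133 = -283.20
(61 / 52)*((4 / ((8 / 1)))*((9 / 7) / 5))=549 / 3640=0.15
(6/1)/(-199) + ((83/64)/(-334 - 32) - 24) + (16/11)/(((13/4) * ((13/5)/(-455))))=-68227713355/666576768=-102.36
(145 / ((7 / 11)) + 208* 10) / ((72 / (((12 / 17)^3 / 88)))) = 0.13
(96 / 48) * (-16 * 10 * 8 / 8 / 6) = -160 / 3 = -53.33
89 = 89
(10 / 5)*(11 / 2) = 11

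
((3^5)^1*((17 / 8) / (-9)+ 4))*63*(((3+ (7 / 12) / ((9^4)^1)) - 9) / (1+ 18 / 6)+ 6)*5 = 13441980755 / 10368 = 1296487.34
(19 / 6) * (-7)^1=-133 / 6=-22.17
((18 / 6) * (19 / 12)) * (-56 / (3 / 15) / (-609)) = 190 / 87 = 2.18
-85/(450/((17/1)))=-289/90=-3.21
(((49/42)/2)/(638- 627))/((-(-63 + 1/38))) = 133/157938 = 0.00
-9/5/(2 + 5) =-9/35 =-0.26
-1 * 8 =-8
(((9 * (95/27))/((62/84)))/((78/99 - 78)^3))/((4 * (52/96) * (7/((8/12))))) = -3414015/833322926072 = -0.00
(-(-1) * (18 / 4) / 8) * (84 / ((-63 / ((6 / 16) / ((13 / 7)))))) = -63 / 416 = -0.15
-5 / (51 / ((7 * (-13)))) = 455 / 51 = 8.92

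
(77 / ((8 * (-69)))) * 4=-0.56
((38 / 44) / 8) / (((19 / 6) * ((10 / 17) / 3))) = 0.17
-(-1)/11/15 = 1/165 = 0.01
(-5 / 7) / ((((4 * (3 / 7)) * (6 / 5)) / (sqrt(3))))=-25 * sqrt(3) / 72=-0.60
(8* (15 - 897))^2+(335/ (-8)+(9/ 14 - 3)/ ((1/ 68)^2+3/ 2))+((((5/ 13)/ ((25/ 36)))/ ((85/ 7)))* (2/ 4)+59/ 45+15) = 961726141306358563/ 19316770200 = 49787108.89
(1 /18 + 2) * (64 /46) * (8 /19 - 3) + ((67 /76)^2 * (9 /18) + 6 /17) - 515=-21205198633 /40651488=-521.63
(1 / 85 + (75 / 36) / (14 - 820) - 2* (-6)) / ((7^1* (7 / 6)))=1.47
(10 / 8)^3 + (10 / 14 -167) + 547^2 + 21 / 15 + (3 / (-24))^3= 5358905493 / 17920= 299046.07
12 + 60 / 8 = 39 / 2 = 19.50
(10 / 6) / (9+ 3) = 5 / 36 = 0.14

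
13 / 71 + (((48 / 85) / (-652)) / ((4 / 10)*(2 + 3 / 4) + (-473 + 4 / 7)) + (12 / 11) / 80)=280947356179 / 1428036678860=0.20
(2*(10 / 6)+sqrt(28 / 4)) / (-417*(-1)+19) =sqrt(7) / 436+5 / 654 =0.01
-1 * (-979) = 979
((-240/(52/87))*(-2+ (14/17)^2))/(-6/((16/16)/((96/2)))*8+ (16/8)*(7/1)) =-199404/860353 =-0.23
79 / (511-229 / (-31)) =2449 / 16070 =0.15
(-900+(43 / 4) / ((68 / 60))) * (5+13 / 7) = -726660 / 119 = -6106.39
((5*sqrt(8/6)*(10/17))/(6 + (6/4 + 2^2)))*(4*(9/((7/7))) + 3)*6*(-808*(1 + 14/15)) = -107950.97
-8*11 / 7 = -88 / 7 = -12.57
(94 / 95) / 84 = 47 / 3990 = 0.01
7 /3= 2.33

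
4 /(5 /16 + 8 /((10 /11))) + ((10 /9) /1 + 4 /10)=7108 /3645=1.95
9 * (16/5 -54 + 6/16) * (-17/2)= 308601/80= 3857.51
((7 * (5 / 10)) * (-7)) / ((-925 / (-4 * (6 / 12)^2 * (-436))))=10682 / 925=11.55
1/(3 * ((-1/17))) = -17/3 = -5.67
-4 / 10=-2 / 5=-0.40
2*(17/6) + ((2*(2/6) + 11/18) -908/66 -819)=-163511/198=-825.81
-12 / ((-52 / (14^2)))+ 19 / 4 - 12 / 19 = 48757 / 988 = 49.35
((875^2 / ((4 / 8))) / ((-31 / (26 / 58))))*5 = -99531250 / 899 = -110713.29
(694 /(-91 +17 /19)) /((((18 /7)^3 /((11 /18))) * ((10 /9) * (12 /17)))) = -422881613 /1198126080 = -0.35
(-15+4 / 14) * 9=-927 / 7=-132.43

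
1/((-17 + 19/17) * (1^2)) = -17/270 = -0.06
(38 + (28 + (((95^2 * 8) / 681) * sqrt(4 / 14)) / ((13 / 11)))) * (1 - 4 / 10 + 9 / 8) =456665 * sqrt(14) / 20657 + 2277 / 20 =196.57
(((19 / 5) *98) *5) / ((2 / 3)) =2793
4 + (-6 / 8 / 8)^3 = 131045 / 32768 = 4.00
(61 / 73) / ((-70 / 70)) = -0.84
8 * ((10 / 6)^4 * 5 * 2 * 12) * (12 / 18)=400000 / 81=4938.27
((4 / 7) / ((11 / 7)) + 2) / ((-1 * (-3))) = 26 / 33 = 0.79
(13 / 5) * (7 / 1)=91 / 5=18.20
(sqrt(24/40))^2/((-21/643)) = -643/35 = -18.37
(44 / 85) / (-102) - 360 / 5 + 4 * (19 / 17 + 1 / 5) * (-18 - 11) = -974734 / 4335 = -224.85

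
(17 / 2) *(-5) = -85 / 2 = -42.50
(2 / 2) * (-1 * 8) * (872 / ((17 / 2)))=-13952 / 17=-820.71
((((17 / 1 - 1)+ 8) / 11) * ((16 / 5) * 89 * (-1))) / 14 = -17088 / 385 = -44.38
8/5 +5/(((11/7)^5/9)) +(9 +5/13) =164150889/10468315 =15.68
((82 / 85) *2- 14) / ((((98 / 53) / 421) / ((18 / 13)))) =-206038242 / 54145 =-3805.31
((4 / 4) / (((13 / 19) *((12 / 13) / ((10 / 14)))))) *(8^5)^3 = 39791849386179.05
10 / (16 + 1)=10 / 17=0.59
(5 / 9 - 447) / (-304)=2009 / 1368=1.47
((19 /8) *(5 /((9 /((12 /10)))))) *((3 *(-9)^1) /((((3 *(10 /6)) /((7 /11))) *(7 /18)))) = -1539 /110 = -13.99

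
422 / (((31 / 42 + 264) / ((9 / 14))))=1.02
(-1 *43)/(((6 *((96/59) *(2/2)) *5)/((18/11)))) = -2537/1760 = -1.44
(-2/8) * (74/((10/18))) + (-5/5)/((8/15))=-35.18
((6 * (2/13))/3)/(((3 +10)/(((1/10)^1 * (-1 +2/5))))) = -6/4225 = -0.00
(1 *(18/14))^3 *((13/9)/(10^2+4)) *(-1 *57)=-4617/2744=-1.68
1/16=0.06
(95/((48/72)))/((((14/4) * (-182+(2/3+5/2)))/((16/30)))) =-912/7511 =-0.12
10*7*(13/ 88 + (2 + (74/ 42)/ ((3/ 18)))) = 39175/ 44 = 890.34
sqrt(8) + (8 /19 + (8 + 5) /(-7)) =-191 /133 + 2 * sqrt(2) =1.39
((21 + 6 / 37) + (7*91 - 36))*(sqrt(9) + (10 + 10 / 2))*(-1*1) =-414360 / 37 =-11198.92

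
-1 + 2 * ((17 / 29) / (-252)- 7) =-54827 / 3654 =-15.00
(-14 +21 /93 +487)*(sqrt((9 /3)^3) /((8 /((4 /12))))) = 102.46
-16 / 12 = -4 / 3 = -1.33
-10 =-10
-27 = -27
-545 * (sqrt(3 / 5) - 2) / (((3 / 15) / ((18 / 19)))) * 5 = 490500 / 19 - 49050 * sqrt(15) / 19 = 15817.38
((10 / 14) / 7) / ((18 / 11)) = 55 / 882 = 0.06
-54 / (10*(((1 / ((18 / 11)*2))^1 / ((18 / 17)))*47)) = -17496 / 43945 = -0.40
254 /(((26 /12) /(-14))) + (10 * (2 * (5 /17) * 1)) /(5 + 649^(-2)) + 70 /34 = -381183927121 /232713663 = -1638.00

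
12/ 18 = 2/ 3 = 0.67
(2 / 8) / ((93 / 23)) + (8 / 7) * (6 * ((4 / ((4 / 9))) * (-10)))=-1606879 / 2604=-617.08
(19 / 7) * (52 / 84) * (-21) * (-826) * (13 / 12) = 189449 / 6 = 31574.83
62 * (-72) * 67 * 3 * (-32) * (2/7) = 57424896/7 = 8203556.57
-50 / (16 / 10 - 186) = 125 / 461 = 0.27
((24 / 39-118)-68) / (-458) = 1205 / 2977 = 0.40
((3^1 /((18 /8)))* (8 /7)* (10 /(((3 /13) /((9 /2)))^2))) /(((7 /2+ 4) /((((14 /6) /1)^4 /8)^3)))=334168219567 /8503056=39299.78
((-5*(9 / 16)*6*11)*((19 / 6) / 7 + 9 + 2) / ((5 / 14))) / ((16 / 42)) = -999999 / 64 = -15624.98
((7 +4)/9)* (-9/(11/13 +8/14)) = -1001/129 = -7.76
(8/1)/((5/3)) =24/5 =4.80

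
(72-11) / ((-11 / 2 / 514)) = -62708 / 11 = -5700.73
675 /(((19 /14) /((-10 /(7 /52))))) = -702000 /19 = -36947.37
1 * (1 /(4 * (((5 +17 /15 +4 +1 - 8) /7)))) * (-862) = -45255 /94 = -481.44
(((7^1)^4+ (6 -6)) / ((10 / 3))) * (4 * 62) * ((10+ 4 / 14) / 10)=4593456 / 25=183738.24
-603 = -603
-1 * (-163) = 163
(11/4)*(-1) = -11/4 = -2.75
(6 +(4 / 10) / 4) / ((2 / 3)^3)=1647 / 80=20.59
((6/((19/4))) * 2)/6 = 8/19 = 0.42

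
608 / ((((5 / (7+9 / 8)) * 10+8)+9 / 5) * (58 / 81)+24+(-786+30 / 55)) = -17606160 / 21719017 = -0.81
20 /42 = 10 /21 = 0.48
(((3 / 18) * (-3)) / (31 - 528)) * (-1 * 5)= -5 / 994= -0.01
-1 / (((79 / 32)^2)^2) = -1048576 / 38950081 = -0.03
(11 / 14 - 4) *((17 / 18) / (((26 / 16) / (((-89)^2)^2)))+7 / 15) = -21332362213 / 182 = -117210781.39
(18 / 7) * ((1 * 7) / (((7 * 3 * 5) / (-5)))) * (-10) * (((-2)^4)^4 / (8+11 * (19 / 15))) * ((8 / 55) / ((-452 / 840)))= -2831155200 / 408947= -6923.04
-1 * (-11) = 11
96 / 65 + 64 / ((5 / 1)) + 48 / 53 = 52304 / 3445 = 15.18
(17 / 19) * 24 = 408 / 19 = 21.47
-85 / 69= -1.23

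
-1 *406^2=-164836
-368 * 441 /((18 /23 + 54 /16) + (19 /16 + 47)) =-19907328 /6421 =-3100.35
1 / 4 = 0.25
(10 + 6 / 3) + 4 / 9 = 112 / 9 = 12.44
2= 2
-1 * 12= -12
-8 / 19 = -0.42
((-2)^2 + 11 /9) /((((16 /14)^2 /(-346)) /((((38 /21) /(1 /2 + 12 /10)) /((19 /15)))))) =-1422925 /1224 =-1162.52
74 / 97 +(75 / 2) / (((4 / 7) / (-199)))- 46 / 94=-476291549 / 36472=-13059.10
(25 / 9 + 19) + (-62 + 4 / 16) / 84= 21211 / 1008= 21.04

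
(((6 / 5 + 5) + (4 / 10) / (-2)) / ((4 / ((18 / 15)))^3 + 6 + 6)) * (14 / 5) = 567 / 1655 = 0.34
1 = 1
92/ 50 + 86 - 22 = 1646/ 25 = 65.84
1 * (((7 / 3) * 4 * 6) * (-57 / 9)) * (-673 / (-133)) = -5384 / 3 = -1794.67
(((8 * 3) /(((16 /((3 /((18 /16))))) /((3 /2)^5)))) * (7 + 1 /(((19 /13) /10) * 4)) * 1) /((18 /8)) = 8937 /76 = 117.59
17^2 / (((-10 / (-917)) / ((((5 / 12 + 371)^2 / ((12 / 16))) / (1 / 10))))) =5264443228037 / 108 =48744844704.05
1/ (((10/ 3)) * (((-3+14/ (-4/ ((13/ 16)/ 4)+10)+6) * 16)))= 27/ 2240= 0.01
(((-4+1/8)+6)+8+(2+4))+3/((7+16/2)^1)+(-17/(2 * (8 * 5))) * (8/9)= 5809/360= 16.14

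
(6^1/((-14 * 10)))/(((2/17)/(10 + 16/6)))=-323/70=-4.61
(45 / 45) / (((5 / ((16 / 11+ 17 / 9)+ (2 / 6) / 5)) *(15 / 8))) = 13504 / 37125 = 0.36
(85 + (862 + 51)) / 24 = 499 / 12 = 41.58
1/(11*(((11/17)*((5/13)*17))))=13/605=0.02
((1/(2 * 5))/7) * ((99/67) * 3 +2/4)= 661/9380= 0.07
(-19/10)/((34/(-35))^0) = -19/10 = -1.90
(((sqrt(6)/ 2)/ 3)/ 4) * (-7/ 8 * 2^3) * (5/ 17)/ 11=-35 * sqrt(6)/ 4488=-0.02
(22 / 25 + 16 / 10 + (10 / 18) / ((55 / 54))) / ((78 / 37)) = 1184 / 825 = 1.44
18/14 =9/7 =1.29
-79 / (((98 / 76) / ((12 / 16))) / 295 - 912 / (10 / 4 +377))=336081405 / 10198726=32.95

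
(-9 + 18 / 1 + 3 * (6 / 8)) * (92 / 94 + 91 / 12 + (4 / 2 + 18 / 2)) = 165495 / 752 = 220.07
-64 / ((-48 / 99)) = 132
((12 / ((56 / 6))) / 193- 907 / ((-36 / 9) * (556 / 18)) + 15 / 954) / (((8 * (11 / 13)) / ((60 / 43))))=114324139735 / 75322919056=1.52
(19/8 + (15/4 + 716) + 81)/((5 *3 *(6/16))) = 1285/9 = 142.78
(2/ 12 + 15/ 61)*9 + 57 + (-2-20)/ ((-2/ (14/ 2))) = 16801/ 122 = 137.71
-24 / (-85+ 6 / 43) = 1032 / 3649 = 0.28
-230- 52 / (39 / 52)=-898 / 3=-299.33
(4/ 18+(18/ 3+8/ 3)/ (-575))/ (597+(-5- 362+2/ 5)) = 67/ 74520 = 0.00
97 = 97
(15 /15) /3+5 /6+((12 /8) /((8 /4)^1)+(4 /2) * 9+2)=263 /12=21.92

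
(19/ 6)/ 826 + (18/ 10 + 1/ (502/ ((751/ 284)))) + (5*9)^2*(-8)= -14306384097797/ 883208760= -16198.19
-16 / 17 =-0.94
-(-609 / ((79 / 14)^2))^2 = -14247764496 / 38950081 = -365.80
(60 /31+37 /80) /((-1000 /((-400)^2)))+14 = -11460 /31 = -369.68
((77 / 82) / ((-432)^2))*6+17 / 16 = 2710013 / 2550528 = 1.06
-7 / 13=-0.54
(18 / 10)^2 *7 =567 / 25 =22.68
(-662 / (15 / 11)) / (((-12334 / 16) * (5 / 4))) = 0.50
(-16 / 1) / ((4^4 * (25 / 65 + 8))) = -13 / 1744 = -0.01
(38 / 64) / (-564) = -19 / 18048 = -0.00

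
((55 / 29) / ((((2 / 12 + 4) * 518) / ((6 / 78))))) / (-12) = -0.00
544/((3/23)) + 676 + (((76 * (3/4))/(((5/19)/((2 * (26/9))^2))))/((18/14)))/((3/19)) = 147493252/3645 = 40464.54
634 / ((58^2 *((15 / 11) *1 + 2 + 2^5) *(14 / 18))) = 31383 / 4580086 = 0.01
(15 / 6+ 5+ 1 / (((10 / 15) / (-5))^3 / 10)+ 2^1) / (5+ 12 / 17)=-737.70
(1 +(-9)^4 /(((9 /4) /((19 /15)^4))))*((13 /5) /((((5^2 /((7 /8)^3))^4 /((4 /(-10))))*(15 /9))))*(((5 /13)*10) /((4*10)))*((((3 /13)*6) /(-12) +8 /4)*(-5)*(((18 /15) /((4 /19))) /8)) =41860082012877816723 /26843545600000000000000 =0.00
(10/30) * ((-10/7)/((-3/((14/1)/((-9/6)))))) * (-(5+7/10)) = 76/9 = 8.44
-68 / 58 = -34 / 29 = -1.17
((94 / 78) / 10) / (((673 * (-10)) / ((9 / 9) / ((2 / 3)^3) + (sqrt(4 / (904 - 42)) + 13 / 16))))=-3149 / 41995200 - 47 * sqrt(862) / 1131245700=-0.00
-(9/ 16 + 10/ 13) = -277/ 208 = -1.33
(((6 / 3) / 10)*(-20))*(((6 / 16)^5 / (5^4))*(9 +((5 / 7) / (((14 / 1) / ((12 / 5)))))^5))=-617775259131 / 1446273274880000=-0.00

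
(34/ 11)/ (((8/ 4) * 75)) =17/ 825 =0.02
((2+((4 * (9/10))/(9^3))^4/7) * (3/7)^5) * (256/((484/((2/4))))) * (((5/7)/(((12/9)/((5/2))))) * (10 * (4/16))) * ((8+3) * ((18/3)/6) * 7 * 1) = 753317617532/382088069055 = 1.97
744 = 744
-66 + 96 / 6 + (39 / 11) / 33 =-6037 / 121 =-49.89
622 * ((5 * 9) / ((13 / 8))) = 223920 / 13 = 17224.62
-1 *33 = -33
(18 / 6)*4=12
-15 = -15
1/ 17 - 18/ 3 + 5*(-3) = -356/ 17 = -20.94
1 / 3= 0.33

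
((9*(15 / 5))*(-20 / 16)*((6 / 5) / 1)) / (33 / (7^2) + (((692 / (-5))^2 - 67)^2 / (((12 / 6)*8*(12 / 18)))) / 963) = -1415610000 / 1239774400481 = -0.00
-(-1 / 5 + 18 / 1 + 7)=-124 / 5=-24.80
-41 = -41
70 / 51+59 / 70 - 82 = -284831 / 3570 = -79.78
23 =23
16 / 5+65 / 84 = 1669 / 420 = 3.97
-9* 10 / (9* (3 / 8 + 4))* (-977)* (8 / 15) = 125056 / 105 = 1191.01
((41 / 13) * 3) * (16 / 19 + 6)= 1230 / 19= 64.74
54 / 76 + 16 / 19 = 59 / 38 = 1.55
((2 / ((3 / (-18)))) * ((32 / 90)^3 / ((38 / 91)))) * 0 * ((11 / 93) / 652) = 0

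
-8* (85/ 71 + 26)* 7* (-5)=7615.21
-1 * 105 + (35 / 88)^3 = -71511685 / 681472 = -104.94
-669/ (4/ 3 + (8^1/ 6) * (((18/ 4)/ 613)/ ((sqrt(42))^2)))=-8612037/ 17167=-501.66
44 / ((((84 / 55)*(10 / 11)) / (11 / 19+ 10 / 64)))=198319 / 8512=23.30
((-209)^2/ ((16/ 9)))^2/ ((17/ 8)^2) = 154550410641/ 1156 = 133694126.85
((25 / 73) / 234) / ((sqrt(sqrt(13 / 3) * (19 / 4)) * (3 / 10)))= 250 * 13^(3 / 4) * sqrt(19) * 3^(1 / 4) / 6328881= 0.00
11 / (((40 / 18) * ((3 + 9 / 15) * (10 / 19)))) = 209 / 80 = 2.61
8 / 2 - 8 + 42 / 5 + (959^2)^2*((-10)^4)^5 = 422906570880500000000000000000022 / 5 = 84581314176100000000000000000000.00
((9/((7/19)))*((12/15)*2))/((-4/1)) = -342/35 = -9.77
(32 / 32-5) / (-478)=2 / 239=0.01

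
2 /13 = 0.15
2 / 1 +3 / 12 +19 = 85 / 4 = 21.25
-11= -11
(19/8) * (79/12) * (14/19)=553/48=11.52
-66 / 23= -2.87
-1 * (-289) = 289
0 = 0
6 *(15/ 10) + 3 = 12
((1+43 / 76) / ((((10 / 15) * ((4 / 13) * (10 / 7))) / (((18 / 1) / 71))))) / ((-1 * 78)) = -7497 / 431680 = -0.02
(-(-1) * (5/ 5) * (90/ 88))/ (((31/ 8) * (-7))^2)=720/ 517979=0.00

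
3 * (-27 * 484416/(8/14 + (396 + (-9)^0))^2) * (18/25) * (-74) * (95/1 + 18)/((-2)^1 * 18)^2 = 223294098384/193627225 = 1153.22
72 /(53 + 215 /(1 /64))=72 /13813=0.01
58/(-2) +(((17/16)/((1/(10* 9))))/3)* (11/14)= -443/112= -3.96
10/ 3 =3.33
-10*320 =-3200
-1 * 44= -44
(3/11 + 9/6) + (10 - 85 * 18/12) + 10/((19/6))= -23527/209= -112.57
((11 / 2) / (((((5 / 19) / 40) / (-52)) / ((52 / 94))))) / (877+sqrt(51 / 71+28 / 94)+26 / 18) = -5710059546048 / 208578363061+91552032 * sqrt(11315767) / 9803183063867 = -27.34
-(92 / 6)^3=-97336 / 27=-3605.04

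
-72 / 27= -8 / 3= -2.67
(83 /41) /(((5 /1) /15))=249 /41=6.07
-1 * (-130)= 130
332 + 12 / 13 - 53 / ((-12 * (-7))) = 362863 / 1092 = 332.29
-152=-152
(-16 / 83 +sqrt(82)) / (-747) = 16 / 62001 -sqrt(82) / 747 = -0.01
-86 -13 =-99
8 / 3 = 2.67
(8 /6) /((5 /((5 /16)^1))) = 1 /12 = 0.08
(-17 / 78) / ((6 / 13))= -17 / 36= -0.47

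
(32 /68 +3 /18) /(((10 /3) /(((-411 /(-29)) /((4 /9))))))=48087 /7888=6.10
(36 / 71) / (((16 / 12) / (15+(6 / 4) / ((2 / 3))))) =1863 / 284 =6.56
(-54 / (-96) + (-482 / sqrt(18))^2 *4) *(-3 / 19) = -7434449 / 912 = -8151.81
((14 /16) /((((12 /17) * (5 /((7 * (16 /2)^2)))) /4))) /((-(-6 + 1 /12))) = 26656 /355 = 75.09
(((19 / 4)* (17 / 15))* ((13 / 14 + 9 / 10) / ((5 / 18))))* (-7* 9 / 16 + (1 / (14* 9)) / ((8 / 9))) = -170544 / 1225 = -139.22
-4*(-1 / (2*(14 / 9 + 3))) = 18 / 41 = 0.44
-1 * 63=-63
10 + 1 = 11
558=558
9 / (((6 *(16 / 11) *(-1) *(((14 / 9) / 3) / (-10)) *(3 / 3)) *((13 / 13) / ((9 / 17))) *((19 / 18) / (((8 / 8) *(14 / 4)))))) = 360855 / 10336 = 34.91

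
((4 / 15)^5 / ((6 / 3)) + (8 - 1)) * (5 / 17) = 5316137 / 2581875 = 2.06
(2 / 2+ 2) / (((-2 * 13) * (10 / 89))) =-267 / 260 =-1.03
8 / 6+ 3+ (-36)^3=-139955 / 3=-46651.67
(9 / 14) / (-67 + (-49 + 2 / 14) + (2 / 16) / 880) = -31680 / 5709433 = -0.01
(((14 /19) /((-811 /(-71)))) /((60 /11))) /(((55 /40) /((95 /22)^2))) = 47215 /294393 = 0.16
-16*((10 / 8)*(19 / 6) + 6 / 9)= -74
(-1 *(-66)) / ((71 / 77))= 5082 / 71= 71.58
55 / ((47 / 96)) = 5280 / 47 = 112.34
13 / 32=0.41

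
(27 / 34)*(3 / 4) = 81 / 136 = 0.60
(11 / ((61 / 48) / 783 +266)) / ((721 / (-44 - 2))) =-1728864 / 655284455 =-0.00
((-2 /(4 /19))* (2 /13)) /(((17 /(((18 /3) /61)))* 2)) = -57 /13481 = -0.00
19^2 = 361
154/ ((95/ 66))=106.99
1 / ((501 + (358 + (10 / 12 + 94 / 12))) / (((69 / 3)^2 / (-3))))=-529 / 2603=-0.20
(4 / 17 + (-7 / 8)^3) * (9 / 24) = -11349 / 69632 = -0.16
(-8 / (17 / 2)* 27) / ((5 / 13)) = -5616 / 85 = -66.07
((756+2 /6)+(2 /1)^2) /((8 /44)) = 4181.83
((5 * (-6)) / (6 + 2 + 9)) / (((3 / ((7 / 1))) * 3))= -70 / 51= -1.37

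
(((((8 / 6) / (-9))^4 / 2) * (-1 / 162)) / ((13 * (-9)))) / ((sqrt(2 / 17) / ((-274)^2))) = 2402432 * sqrt(34) / 5036466357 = 0.00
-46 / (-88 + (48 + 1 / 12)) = 552 / 479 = 1.15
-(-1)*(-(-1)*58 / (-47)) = -58 / 47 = -1.23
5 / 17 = 0.29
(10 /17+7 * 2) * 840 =208320 /17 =12254.12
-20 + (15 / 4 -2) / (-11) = -887 / 44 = -20.16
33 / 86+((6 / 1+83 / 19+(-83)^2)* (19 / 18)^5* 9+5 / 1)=7652499287 / 94041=81374.07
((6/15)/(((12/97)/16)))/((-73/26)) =-20176/1095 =-18.43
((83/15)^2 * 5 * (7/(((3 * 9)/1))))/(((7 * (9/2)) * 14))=6889/76545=0.09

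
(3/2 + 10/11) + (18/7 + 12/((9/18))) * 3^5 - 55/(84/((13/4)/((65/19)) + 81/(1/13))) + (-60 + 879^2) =410968895/528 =778350.18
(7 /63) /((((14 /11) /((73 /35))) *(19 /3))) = 803 /27930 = 0.03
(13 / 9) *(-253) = -3289 / 9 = -365.44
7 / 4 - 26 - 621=-2581 / 4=-645.25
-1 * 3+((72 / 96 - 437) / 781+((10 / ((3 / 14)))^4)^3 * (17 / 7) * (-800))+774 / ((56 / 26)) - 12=-2408720238741775974396004527182533 / 11621551788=-207263219463422656512796.90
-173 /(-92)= 173 /92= 1.88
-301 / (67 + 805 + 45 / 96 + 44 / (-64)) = -9632 / 27897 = -0.35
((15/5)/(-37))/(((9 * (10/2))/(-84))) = 28/185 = 0.15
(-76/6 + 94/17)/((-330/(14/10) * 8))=637/168300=0.00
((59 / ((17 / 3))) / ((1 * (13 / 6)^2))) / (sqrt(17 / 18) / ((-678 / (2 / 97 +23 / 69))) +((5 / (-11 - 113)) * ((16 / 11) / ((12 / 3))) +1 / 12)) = 90343244441335248 * sqrt(34) / 2207546874616619575 +71302225680352245744 / 2207546874616619575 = 32.54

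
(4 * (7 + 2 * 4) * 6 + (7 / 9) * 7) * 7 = 23023 / 9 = 2558.11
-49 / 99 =-0.49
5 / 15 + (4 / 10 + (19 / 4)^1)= 329 / 60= 5.48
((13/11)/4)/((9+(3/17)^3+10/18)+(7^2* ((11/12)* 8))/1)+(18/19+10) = 10.95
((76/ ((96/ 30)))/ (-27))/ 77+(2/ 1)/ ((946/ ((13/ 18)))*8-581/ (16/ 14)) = -96777767/ 8623035036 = -0.01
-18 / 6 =-3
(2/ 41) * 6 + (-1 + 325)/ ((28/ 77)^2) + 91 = 416813/ 164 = 2541.54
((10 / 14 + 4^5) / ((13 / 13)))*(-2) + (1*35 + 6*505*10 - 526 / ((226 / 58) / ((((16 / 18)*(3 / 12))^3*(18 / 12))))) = 28283.35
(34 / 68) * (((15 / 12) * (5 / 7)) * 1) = 25 / 56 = 0.45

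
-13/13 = -1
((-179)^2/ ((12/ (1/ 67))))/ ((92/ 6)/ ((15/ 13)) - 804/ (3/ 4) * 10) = -480615/ 129122936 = -0.00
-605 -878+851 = -632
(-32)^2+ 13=1037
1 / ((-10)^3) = -1 / 1000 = -0.00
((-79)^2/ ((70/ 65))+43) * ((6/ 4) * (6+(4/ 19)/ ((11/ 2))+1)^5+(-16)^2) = 1705544448247974214635/ 11165790161372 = 152747313.32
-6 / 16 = -3 / 8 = -0.38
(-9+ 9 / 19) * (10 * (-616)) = 997920 / 19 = 52522.11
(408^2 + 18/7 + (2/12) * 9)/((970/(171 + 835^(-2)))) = 69465322692057/2367078875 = 29346.43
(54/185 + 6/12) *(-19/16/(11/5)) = -5567/13024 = -0.43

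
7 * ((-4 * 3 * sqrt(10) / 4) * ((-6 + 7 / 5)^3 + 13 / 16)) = 4053987 * sqrt(10) / 2000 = 6409.92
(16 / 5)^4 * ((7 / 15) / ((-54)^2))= 114688 / 6834375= 0.02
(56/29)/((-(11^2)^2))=-0.00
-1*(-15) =15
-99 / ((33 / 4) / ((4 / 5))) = -48 / 5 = -9.60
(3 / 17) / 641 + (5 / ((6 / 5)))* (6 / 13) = 272464 / 141661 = 1.92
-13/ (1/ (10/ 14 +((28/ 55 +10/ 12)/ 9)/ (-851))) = -164245237/ 17692290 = -9.28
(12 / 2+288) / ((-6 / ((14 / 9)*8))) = -5488 / 9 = -609.78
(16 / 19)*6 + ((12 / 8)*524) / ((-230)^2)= 2546667 / 502550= 5.07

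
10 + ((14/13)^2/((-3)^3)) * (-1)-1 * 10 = 196/4563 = 0.04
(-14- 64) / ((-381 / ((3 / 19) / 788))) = 39 / 950722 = 0.00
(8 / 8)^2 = 1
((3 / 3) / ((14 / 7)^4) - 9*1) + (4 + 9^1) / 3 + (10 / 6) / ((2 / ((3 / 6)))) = -67 / 16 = -4.19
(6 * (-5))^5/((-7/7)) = 24300000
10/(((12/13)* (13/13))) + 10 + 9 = 179/6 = 29.83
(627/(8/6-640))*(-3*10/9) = 3135/958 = 3.27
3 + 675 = 678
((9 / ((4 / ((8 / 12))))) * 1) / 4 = 3 / 8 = 0.38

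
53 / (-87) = -53 / 87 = -0.61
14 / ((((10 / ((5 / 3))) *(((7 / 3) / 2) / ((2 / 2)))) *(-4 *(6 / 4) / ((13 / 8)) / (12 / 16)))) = -13 / 32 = -0.41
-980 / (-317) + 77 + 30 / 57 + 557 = 3840372 / 6023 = 637.62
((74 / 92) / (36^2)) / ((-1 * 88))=-37 / 5246208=-0.00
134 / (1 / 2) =268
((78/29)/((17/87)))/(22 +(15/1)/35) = 1638/2669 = 0.61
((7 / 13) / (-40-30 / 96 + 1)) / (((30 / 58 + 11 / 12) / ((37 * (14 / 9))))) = -181888 / 330837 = -0.55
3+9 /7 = 30 /7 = 4.29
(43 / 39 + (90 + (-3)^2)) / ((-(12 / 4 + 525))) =-244 / 1287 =-0.19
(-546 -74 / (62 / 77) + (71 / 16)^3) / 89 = -69903159 / 11300864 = -6.19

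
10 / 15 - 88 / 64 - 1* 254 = -6113 / 24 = -254.71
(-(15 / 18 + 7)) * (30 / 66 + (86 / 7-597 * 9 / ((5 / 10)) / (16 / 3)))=19321935 / 1232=15683.39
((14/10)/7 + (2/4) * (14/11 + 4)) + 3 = 321/55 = 5.84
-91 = -91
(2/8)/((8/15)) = 15/32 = 0.47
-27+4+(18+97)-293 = -201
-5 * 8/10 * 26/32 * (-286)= 1859/2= 929.50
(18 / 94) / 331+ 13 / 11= 202340 / 171127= 1.18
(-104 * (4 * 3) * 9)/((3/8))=-29952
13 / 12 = 1.08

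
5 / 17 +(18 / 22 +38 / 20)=5633 / 1870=3.01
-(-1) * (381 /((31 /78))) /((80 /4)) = 14859 /310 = 47.93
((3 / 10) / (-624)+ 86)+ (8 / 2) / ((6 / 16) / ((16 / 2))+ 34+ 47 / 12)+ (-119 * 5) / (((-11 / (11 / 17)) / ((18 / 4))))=3693322871 / 15161120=243.60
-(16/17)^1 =-16/17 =-0.94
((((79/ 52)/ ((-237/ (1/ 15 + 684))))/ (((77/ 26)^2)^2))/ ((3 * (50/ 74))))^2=11131736558386112656/ 14075808695910303890625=0.00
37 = 37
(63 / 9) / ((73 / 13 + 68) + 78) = 0.05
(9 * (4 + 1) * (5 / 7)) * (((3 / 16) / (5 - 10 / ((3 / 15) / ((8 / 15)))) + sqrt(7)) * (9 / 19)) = -3645 / 27664 + 2025 * sqrt(7) / 133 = 40.15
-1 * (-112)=112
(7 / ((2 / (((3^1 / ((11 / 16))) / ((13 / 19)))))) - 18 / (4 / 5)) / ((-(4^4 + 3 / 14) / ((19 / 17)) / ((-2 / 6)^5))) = -0.00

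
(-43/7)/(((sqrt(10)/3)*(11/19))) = -2451*sqrt(10)/770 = -10.07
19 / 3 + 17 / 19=412 / 57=7.23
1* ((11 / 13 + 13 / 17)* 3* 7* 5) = 37380 / 221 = 169.14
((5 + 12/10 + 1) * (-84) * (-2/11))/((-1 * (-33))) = 2016/605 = 3.33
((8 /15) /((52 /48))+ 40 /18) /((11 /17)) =26996 /6435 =4.20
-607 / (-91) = 607 / 91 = 6.67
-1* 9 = -9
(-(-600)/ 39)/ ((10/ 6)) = 120/ 13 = 9.23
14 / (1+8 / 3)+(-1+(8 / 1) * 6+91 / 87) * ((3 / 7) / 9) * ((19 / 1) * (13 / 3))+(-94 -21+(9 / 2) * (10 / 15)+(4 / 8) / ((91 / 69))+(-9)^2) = 161.57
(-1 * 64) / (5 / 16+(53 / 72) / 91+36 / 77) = -1317888 / 16229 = -81.21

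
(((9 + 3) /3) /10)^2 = 4 /25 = 0.16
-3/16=-0.19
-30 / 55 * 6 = -36 / 11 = -3.27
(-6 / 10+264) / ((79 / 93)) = 122481 / 395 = 310.08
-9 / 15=-3 / 5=-0.60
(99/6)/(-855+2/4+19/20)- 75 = -1280655/17071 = -75.02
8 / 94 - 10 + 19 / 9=-3301 / 423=-7.80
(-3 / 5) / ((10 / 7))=-21 / 50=-0.42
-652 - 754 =-1406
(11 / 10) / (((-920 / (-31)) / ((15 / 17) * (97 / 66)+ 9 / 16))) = 172453 / 2502400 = 0.07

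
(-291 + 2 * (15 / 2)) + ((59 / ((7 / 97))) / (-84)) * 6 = -32771 / 98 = -334.40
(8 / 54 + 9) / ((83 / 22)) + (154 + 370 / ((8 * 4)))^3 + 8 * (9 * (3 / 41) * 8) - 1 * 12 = 1707948239995889 / 376344576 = 4538256.56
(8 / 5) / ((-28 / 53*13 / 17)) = -1802 / 455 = -3.96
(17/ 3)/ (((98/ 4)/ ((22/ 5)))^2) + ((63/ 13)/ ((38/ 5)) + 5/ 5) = 161939203/ 88957050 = 1.82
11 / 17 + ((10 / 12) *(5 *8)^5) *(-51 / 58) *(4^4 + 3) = -9580927999681 / 493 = -19433931033.84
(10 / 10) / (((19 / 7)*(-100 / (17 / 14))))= -17 / 3800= -0.00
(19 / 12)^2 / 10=361 / 1440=0.25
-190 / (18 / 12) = -380 / 3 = -126.67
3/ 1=3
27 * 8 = 216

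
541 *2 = 1082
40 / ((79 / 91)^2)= 331240 / 6241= 53.07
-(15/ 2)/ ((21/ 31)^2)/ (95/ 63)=-2883/ 266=-10.84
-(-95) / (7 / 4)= 380 / 7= 54.29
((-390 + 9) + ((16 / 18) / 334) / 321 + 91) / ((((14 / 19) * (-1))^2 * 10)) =-25254525013 / 472813740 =-53.41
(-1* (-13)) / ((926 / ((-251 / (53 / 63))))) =-205569 / 49078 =-4.19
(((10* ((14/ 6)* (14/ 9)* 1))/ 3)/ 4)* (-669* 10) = -546350/ 27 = -20235.19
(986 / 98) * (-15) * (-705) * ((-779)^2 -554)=3160862117325 / 49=64507390149.49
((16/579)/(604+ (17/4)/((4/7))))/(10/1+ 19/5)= 1280/390840633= 0.00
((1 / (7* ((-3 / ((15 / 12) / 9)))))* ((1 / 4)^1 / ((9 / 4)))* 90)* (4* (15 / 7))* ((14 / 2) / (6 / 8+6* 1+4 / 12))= -200 / 357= -0.56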